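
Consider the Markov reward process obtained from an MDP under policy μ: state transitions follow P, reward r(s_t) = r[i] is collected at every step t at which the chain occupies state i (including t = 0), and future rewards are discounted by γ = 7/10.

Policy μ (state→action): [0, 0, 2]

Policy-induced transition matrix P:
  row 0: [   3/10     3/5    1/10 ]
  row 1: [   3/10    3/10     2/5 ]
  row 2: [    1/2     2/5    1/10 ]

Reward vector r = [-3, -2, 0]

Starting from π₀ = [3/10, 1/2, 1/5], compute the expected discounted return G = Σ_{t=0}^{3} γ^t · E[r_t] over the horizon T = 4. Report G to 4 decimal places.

G = -4.7687

t=0: π = [0.3000, 0.5000, 0.2000], E[r] = -1.9000, γ^t·E[r] = -1.900000, running G = -1.900000
t=1: π = [0.3400, 0.4100, 0.2500], E[r] = -1.8400, γ^t·E[r] = -1.288000, running G = -3.188000
t=2: π = [0.3500, 0.4270, 0.2230], E[r] = -1.9040, γ^t·E[r] = -0.932960, running G = -4.120960
t=3: π = [0.3446, 0.4273, 0.2281], E[r] = -1.8884, γ^t·E[r] = -0.647721, running G = -4.768681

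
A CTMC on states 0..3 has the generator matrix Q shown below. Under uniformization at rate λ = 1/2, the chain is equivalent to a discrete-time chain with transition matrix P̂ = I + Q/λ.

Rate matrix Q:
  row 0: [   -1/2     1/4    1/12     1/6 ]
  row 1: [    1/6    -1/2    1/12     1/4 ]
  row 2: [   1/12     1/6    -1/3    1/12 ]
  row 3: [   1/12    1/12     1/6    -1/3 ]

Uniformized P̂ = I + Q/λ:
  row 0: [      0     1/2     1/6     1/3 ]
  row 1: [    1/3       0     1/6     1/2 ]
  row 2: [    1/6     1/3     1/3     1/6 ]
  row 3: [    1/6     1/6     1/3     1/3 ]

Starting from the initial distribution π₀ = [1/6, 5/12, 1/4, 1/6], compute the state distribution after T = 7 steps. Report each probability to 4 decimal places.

t=0: π = [0.1667, 0.4167, 0.2500, 0.1667]
t=1: π = [0.2083, 0.1944, 0.2361, 0.3611]
t=2: π = [0.1644, 0.2431, 0.2662, 0.3264]
t=3: π = [0.1798, 0.2253, 0.2654, 0.3295]
t=4: π = [0.1743, 0.2333, 0.2658, 0.3266]
t=5: π = [0.1765, 0.2302, 0.2654, 0.3279]
t=6: π = [0.1756, 0.2314, 0.2656, 0.3275]
t=7: π = [0.1760, 0.2309, 0.2655, 0.3276]

π = [0.1760, 0.2309, 0.2655, 0.3276]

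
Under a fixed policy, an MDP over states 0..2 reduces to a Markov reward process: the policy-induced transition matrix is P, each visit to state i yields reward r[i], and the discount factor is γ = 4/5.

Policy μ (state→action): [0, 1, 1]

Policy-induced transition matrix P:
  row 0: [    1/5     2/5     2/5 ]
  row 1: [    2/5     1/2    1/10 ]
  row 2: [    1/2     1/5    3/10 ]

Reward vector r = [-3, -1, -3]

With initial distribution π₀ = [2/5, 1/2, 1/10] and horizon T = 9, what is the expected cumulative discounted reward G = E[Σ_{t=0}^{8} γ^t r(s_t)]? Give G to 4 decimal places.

t=0: π = [0.4000, 0.5000, 0.1000], E[r] = -2.0000, γ^t·E[r] = -2.000000, running G = -2.000000
t=1: π = [0.3300, 0.4300, 0.2400], E[r] = -2.1400, γ^t·E[r] = -1.712000, running G = -3.712000
t=2: π = [0.3580, 0.3950, 0.2470], E[r] = -2.2100, γ^t·E[r] = -1.414400, running G = -5.126400
t=3: π = [0.3531, 0.3901, 0.2568], E[r] = -2.2198, γ^t·E[r] = -1.136538, running G = -6.262938
t=4: π = [0.3551, 0.3877, 0.2573], E[r] = -2.2247, γ^t·E[r] = -0.911237, running G = -7.174175
t=5: π = [0.3547, 0.3873, 0.2580], E[r] = -2.2254, γ^t·E[r] = -0.729214, running G = -7.903389
t=6: π = [0.3549, 0.3871, 0.2580], E[r] = -2.2257, γ^t·E[r] = -0.583462, running G = -8.486851
t=7: π = [0.3548, 0.3871, 0.2581], E[r] = -2.2258, γ^t·E[r] = -0.466779, running G = -8.953630
t=8: π = [0.3548, 0.3871, 0.2581], E[r] = -2.2258, γ^t·E[r] = -0.373427, running G = -9.327057

G = -9.3271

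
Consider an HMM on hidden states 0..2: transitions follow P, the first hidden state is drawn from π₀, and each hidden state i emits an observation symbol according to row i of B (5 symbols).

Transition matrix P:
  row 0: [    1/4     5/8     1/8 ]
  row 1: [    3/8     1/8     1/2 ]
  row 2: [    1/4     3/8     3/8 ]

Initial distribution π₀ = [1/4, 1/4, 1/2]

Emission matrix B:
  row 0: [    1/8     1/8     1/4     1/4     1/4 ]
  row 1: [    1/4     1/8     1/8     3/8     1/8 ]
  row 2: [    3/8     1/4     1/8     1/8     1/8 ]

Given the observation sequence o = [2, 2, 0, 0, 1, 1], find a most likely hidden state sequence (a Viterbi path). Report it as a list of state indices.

path = [0, 1, 2, 2, 2, 2]

t=0: δ = [6.250e-02, 3.125e-02, 6.250e-02]  (obs o_0=2)
t=1: δ = [3.906e-03, 4.883e-03, 2.930e-03]  ψ = [0, 0, 2]  (obs o_1=2)
t=2: δ = [2.289e-04, 6.104e-04, 9.155e-04]  ψ = [1, 0, 1]  (obs o_2=0)
t=3: δ = [2.861e-05, 8.583e-05, 1.287e-04]  ψ = [1, 2, 2]  (obs o_3=0)
t=4: δ = [4.023e-06, 6.035e-06, 1.207e-05]  ψ = [1, 2, 2]  (obs o_4=1)
t=5: δ = [3.772e-07, 5.658e-07, 1.132e-06]  ψ = [2, 2, 2]  (obs o_5=1)
backtrack: best end state = 2; path = [0, 1, 2, 2, 2, 2]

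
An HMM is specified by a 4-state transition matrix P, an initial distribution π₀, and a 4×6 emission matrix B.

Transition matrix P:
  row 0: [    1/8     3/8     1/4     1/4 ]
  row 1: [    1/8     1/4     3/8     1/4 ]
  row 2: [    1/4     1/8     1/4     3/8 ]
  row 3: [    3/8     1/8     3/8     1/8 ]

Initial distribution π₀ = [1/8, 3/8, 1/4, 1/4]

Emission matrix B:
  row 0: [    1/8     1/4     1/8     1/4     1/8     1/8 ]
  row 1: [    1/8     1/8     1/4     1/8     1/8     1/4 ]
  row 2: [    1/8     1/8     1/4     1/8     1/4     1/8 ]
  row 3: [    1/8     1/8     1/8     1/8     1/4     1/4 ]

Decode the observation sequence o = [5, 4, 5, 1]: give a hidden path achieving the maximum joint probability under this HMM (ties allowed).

t=0: δ = [1.562e-02, 9.375e-02, 3.125e-02, 6.250e-02]  (obs o_0=5)
t=1: δ = [2.930e-03, 2.930e-03, 8.789e-03, 5.859e-03]  ψ = [3, 1, 1, 1]  (obs o_1=4)
t=2: δ = [2.747e-04, 2.747e-04, 2.747e-04, 8.240e-04]  ψ = [2, 0, 2, 2]  (obs o_2=5)
t=3: δ = [7.725e-05, 1.287e-05, 3.862e-05, 1.287e-05]  ψ = [3, 0, 3, 2]  (obs o_3=1)
backtrack: best end state = 0; path = [1, 2, 3, 0]

path = [1, 2, 3, 0]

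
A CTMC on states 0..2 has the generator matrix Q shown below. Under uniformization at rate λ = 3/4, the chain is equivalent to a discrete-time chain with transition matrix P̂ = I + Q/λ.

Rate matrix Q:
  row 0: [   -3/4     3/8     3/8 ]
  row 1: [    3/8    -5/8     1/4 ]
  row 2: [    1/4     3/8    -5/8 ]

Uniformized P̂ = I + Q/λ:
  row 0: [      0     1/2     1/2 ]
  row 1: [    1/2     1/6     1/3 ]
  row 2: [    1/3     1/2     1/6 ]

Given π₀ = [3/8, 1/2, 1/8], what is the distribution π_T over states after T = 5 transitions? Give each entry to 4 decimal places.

π = [0.2978, 0.3745, 0.3277]

t=0: π = [0.3750, 0.5000, 0.1250]
t=1: π = [0.2917, 0.3333, 0.3750]
t=2: π = [0.2917, 0.3889, 0.3194]
t=3: π = [0.3009, 0.3704, 0.3287]
t=4: π = [0.2948, 0.3765, 0.3287]
t=5: π = [0.2978, 0.3745, 0.3277]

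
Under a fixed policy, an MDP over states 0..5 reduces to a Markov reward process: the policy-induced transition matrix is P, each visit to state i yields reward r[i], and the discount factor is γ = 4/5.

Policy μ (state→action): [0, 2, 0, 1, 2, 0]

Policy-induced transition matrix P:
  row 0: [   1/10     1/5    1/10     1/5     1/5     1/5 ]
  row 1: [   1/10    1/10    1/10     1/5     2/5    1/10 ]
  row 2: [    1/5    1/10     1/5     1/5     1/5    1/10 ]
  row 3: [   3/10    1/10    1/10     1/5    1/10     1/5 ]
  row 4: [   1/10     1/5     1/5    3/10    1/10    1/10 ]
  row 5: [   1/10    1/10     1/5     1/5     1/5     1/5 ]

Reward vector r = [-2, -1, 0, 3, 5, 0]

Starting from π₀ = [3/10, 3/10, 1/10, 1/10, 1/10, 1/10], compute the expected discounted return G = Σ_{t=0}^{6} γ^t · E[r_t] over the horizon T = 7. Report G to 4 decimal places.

t=0: π = [0.3000, 0.3000, 0.1000, 0.1000, 0.1000, 0.1000], E[r] = -0.1000, γ^t·E[r] = -0.100000, running G = -0.100000
t=1: π = [0.1300, 0.1400, 0.1300, 0.2100, 0.2400, 0.1500], E[r] = 1.4300, γ^t·E[r] = 1.144000, running G = 1.044000
t=2: π = [0.1550, 0.1370, 0.1520, 0.2240, 0.1830, 0.1490], E[r] = 1.1400, γ^t·E[r] = 0.729600, running G = 1.773600
t=3: π = [0.1600, 0.1338, 0.1484, 0.2183, 0.1867, 0.1528], E[r] = 1.1346, γ^t·E[r] = 0.580915, running G = 2.354515
t=4: π = [0.1585, 0.1347, 0.1488, 0.2187, 0.1863, 0.1531], E[r] = 1.1356, γ^t·E[r] = 0.465158, running G = 2.819673
t=5: π = [0.1586, 0.1345, 0.1488, 0.2186, 0.1864, 0.1530], E[r] = 1.1364, γ^t·E[r] = 0.372369, running G = 3.192043
t=6: π = [0.1586, 0.1345, 0.1488, 0.2186, 0.1864, 0.1530], E[r] = 1.1362, γ^t·E[r] = 0.297836, running G = 3.489879

G = 3.4899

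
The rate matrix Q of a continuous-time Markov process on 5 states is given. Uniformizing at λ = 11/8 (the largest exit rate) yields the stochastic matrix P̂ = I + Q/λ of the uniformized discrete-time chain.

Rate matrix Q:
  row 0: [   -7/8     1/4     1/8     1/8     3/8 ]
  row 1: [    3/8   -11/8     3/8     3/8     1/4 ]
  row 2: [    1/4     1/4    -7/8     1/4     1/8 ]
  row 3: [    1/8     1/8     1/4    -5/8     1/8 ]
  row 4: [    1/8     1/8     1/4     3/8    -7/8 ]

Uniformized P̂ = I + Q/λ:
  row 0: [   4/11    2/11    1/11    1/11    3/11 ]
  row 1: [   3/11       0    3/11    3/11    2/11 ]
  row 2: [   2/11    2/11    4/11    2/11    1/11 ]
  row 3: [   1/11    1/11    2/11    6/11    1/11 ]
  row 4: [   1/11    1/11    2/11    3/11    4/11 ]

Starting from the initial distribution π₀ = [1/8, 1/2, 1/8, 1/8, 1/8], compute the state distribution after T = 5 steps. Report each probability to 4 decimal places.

π = [0.1812, 0.1163, 0.2149, 0.3022, 0.1854]

t=0: π = [0.1250, 0.5000, 0.1250, 0.1250, 0.1250]
t=1: π = [0.2273, 0.0682, 0.2386, 0.2727, 0.1932]
t=2: π = [0.1870, 0.1271, 0.2107, 0.2841, 0.1911]
t=3: π = [0.1842, 0.1155, 0.2147, 0.2971, 0.1886]
t=4: π = [0.1817, 0.1167, 0.2146, 0.3007, 0.1863]
t=5: π = [0.1812, 0.1163, 0.2149, 0.3022, 0.1854]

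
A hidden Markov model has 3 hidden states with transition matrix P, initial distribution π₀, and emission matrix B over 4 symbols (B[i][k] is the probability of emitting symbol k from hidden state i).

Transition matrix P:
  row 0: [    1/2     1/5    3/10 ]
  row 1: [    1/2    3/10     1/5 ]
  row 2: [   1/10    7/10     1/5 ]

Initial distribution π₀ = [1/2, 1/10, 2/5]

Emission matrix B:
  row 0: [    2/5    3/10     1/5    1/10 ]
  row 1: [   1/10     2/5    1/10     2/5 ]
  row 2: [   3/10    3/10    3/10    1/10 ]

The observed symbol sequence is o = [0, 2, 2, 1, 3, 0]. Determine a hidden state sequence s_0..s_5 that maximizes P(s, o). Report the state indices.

t=0: δ = [2.000e-01, 1.000e-02, 1.200e-01]  (obs o_0=0)
t=1: δ = [2.000e-02, 8.400e-03, 1.800e-02]  ψ = [0, 2, 0]  (obs o_1=2)
t=2: δ = [2.000e-03, 1.260e-03, 1.800e-03]  ψ = [0, 2, 0]  (obs o_2=2)
t=3: δ = [3.000e-04, 5.040e-04, 1.800e-04]  ψ = [0, 2, 0]  (obs o_3=1)
t=4: δ = [2.520e-05, 6.048e-05, 1.008e-05]  ψ = [1, 1, 1]  (obs o_4=3)
t=5: δ = [1.210e-05, 1.814e-06, 3.629e-06]  ψ = [1, 1, 1]  (obs o_5=0)
backtrack: best end state = 0; path = [0, 0, 2, 1, 1, 0]

path = [0, 0, 2, 1, 1, 0]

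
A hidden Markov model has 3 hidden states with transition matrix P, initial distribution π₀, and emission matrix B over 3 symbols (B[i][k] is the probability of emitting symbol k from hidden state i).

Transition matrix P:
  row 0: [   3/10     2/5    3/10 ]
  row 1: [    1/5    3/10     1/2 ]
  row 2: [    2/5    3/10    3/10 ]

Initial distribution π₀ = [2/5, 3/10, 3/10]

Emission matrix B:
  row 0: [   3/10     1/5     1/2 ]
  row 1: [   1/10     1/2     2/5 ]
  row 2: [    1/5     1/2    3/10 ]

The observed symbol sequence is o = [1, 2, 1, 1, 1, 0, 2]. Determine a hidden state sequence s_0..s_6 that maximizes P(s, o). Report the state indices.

path = [2, 0, 1, 2, 1, 2, 0]

t=0: δ = [8.000e-02, 1.500e-01, 1.500e-01]  (obs o_0=1)
t=1: δ = [3.000e-02, 1.800e-02, 2.250e-02]  ψ = [2, 1, 1]  (obs o_1=2)
t=2: δ = [1.800e-03, 6.000e-03, 4.500e-03]  ψ = [0, 0, 0]  (obs o_2=1)
t=3: δ = [3.600e-04, 9.000e-04, 1.500e-03]  ψ = [2, 1, 1]  (obs o_3=1)
t=4: δ = [1.200e-04, 2.250e-04, 2.250e-04]  ψ = [2, 2, 1]  (obs o_4=1)
t=5: δ = [2.700e-05, 6.750e-06, 2.250e-05]  ψ = [2, 1, 1]  (obs o_5=0)
t=6: δ = [4.500e-06, 4.320e-06, 2.430e-06]  ψ = [2, 0, 0]  (obs o_6=2)
backtrack: best end state = 0; path = [2, 0, 1, 2, 1, 2, 0]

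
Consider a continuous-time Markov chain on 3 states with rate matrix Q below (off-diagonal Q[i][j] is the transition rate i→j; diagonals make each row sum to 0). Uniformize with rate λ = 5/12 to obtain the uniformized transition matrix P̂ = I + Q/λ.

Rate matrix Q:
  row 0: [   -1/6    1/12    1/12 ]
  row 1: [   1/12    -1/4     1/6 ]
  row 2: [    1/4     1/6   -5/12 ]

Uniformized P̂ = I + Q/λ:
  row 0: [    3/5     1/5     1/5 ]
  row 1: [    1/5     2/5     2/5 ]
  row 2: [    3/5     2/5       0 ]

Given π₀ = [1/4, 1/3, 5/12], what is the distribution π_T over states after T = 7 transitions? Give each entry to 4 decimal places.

t=0: π = [0.2500, 0.3333, 0.4167]
t=1: π = [0.4667, 0.3500, 0.1833]
t=2: π = [0.4600, 0.3067, 0.2333]
t=3: π = [0.4773, 0.3080, 0.2147]
t=4: π = [0.4768, 0.3045, 0.2187]
t=5: π = [0.4782, 0.3046, 0.2172]
t=6: π = [0.4781, 0.3044, 0.2175]
t=7: π = [0.4783, 0.3044, 0.2174]

π = [0.4783, 0.3044, 0.2174]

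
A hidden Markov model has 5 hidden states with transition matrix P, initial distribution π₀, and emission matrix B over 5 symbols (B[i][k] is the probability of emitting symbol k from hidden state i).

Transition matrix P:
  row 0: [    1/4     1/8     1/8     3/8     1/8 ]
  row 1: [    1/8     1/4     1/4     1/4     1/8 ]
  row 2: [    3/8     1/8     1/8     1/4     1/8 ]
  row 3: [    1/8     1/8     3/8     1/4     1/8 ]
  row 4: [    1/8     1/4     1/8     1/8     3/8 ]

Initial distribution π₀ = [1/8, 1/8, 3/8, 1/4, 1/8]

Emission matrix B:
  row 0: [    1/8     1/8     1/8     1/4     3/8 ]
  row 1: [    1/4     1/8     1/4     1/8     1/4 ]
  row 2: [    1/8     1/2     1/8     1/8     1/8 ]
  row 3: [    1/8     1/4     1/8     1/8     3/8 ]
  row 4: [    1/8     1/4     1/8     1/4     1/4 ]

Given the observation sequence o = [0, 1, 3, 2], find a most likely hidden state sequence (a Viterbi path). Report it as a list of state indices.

path = [3, 2, 0, 3]

t=0: δ = [1.562e-02, 3.125e-02, 4.688e-02, 3.125e-02, 1.562e-02]  (obs o_0=0)
t=1: δ = [2.197e-03, 9.766e-04, 5.859e-03, 2.930e-03, 1.465e-03]  ψ = [2, 1, 3, 2, 2]  (obs o_1=1)
t=2: δ = [5.493e-04, 9.155e-05, 1.373e-04, 1.831e-04, 1.831e-04]  ψ = [2, 2, 3, 2, 2]  (obs o_2=3)
t=3: δ = [1.717e-05, 1.717e-05, 8.583e-06, 2.575e-05, 8.583e-06]  ψ = [0, 0, 0, 0, 0]  (obs o_3=2)
backtrack: best end state = 3; path = [3, 2, 0, 3]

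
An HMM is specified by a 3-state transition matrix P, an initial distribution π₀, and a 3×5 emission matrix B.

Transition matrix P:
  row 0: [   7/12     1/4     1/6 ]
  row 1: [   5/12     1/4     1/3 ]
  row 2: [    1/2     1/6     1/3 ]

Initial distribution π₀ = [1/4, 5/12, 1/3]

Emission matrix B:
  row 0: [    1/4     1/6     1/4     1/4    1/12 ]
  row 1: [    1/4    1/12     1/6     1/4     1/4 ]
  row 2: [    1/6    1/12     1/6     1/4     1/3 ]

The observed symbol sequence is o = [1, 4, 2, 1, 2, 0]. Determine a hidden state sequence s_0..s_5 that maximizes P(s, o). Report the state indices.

t=0: δ = [4.167e-02, 3.472e-02, 2.778e-02]  (obs o_0=1)
t=1: δ = [2.025e-03, 2.604e-03, 3.858e-03]  ψ = [0, 0, 1]  (obs o_1=4)
t=2: δ = [4.823e-04, 1.085e-04, 2.143e-04]  ψ = [2, 1, 2]  (obs o_2=2)
t=3: δ = [4.689e-05, 1.005e-05, 6.698e-06]  ψ = [0, 0, 0]  (obs o_3=1)
t=4: δ = [6.838e-06, 1.954e-06, 1.302e-06]  ψ = [0, 0, 0]  (obs o_4=2)
t=5: δ = [9.971e-07, 4.273e-07, 1.899e-07]  ψ = [0, 0, 0]  (obs o_5=0)
backtrack: best end state = 0; path = [1, 2, 0, 0, 0, 0]

path = [1, 2, 0, 0, 0, 0]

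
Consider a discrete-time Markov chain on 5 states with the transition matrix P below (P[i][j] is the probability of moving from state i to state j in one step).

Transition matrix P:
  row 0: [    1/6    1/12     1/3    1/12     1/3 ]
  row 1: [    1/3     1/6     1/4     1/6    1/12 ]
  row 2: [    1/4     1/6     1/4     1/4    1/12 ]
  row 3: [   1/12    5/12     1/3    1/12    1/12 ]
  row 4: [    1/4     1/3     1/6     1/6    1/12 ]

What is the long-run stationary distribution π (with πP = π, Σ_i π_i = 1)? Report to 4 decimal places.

Balance equations π_j = Σ_i π_i·P[i][j]:
  π_0 = 1/6·π_0 + 1/3·π_1 + 1/4·π_2 + 1/12·π_3 + 1/4·π_4
  π_1 = 1/12·π_0 + 1/6·π_1 + 1/6·π_2 + 5/12·π_3 + 1/3·π_4
  π_2 = 1/3·π_0 + 1/4·π_1 + 1/4·π_2 + 1/3·π_3 + 1/6·π_4
  π_3 = 1/12·π_0 + 1/6·π_1 + 1/4·π_2 + 1/12·π_3 + 1/6·π_4
  normalize: π_0 + π_1 + π_2 + π_3 + π_4 = 1
Solving the linear system gives exactly π = [5837/26205, 368/1747, 7078/26205, 4127/26205, 3643/26205].

π = [0.2227, 0.2106, 0.2701, 0.1575, 0.1390]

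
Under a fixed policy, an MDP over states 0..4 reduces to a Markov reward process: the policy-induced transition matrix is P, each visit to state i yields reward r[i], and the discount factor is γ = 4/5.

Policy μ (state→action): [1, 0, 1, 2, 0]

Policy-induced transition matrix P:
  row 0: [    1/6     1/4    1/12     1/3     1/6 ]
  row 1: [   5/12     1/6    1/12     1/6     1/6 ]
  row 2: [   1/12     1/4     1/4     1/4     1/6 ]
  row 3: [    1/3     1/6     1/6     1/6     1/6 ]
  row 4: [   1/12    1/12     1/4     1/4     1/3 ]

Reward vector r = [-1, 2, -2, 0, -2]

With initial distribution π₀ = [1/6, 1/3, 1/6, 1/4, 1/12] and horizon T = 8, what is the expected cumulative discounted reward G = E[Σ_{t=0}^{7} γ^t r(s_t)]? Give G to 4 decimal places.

G = -1.7973

t=0: π = [0.1667, 0.3333, 0.1667, 0.2500, 0.0833], E[r] = 0.0000, γ^t·E[r] = 0.000000, running G = 0.000000
t=1: π = [0.2708, 0.1875, 0.1458, 0.2153, 0.1806], E[r] = -0.5486, γ^t·E[r] = -0.438889, running G = -0.438889
t=2: π = [0.2222, 0.1863, 0.1557, 0.2390, 0.1968], E[r] = -0.5544, γ^t·E[r] = -0.354815, running G = -0.793704
t=3: π = [0.2237, 0.1818, 0.1620, 0.2331, 0.1995], E[r] = -0.5831, γ^t·E[r] = -0.298543, running G = -1.092247
t=4: π = [0.2208, 0.1822, 0.1630, 0.2341, 0.1999], E[r] = -0.5823, γ^t·E[r] = -0.238499, running G = -1.330746
t=5: π = [0.2210, 0.1820, 0.1633, 0.2337, 0.2000], E[r] = -0.5836, γ^t·E[r] = -0.191239, running G = -1.521985
t=6: π = [0.2208, 0.1820, 0.1634, 0.2338, 0.2000], E[r] = -0.5835, γ^t·E[r] = -0.152962, running G = -1.674947
t=7: π = [0.2209, 0.1820, 0.1634, 0.2338, 0.2000], E[r] = -0.5836, γ^t·E[r] = -0.122383, running G = -1.797330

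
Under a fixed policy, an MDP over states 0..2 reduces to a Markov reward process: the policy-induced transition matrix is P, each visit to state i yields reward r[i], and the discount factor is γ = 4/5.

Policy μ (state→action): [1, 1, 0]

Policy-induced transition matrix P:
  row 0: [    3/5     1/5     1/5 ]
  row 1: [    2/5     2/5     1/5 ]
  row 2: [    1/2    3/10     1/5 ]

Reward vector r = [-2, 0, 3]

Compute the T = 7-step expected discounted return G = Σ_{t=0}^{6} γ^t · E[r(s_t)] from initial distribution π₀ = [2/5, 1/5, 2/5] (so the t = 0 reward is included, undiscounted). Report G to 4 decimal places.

G = -0.9186

t=0: π = [0.4000, 0.2000, 0.4000], E[r] = 0.4000, γ^t·E[r] = 0.400000, running G = 0.400000
t=1: π = [0.5200, 0.2800, 0.2000], E[r] = -0.4400, γ^t·E[r] = -0.352000, running G = 0.048000
t=2: π = [0.5240, 0.2760, 0.2000], E[r] = -0.4480, γ^t·E[r] = -0.286720, running G = -0.238720
t=3: π = [0.5248, 0.2752, 0.2000], E[r] = -0.4496, γ^t·E[r] = -0.230195, running G = -0.468915
t=4: π = [0.5250, 0.2750, 0.2000], E[r] = -0.4499, γ^t·E[r] = -0.184287, running G = -0.653202
t=5: π = [0.5250, 0.2750, 0.2000], E[r] = -0.4500, γ^t·E[r] = -0.147451, running G = -0.800653
t=6: π = [0.5250, 0.2750, 0.2000], E[r] = -0.4500, γ^t·E[r] = -0.117964, running G = -0.918617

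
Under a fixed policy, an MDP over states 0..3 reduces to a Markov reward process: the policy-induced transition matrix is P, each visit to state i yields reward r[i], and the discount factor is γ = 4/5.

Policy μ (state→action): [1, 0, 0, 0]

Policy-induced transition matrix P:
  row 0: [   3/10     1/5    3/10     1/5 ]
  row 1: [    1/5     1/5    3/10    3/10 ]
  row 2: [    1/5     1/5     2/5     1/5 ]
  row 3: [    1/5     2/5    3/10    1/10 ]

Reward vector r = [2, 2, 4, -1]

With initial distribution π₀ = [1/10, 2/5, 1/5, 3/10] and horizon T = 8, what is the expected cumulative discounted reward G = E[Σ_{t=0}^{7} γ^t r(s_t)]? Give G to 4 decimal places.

G = 7.9571

t=0: π = [0.1000, 0.4000, 0.2000, 0.3000], E[r] = 1.5000, γ^t·E[r] = 1.500000, running G = 1.500000
t=1: π = [0.2100, 0.2600, 0.3200, 0.2100], E[r] = 2.0100, γ^t·E[r] = 1.608000, running G = 3.108000
t=2: π = [0.2210, 0.2420, 0.3320, 0.2050], E[r] = 2.0490, γ^t·E[r] = 1.311360, running G = 4.419360
t=3: π = [0.2221, 0.2410, 0.3332, 0.2037], E[r] = 2.0553, γ^t·E[r] = 1.052314, running G = 5.471674
t=4: π = [0.2222, 0.2407, 0.3333, 0.2037], E[r] = 2.0555, γ^t·E[r] = 0.841912, running G = 6.313586
t=5: π = [0.2222, 0.2407, 0.3333, 0.2037], E[r] = 2.0556, γ^t·E[r] = 0.673566, running G = 6.987152
t=6: π = [0.2222, 0.2407, 0.3333, 0.2037], E[r] = 2.0556, γ^t·E[r] = 0.538851, running G = 7.526003
t=7: π = [0.2222, 0.2407, 0.3333, 0.2037], E[r] = 2.0556, γ^t·E[r] = 0.431081, running G = 7.957084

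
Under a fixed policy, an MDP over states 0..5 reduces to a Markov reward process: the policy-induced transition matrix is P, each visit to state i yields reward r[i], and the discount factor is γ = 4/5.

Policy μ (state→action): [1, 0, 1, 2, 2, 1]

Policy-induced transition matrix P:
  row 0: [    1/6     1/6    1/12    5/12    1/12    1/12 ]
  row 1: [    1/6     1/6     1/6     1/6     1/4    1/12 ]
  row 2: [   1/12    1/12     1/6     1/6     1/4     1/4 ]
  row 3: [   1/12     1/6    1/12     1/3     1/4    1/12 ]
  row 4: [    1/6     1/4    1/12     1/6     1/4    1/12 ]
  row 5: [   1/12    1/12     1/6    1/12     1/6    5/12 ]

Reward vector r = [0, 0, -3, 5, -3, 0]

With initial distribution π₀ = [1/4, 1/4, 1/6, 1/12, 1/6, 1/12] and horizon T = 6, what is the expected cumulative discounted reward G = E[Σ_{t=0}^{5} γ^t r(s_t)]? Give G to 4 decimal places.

G = -0.1969

t=0: π = [0.2500, 0.2500, 0.1667, 0.0833, 0.1667, 0.0833], E[r] = -0.5833, γ^t·E[r] = -0.583333, running G = -0.583333
t=1: π = [0.1389, 0.1597, 0.1250, 0.2361, 0.2014, 0.1389], E[r] = 0.2014, γ^t·E[r] = 0.161111, running G = -0.422222
t=2: π = [0.1250, 0.1615, 0.1186, 0.2292, 0.2153, 0.1505], E[r] = 0.1441, γ^t·E[r] = 0.092222, running G = -0.330000
t=3: π = [0.1251, 0.1622, 0.1192, 0.2236, 0.2166, 0.1533], E[r] = 0.1103, γ^t·E[r] = 0.056494, running G = -0.273506
t=4: π = [0.1253, 0.1620, 0.1196, 0.2224, 0.2164, 0.1543], E[r] = 0.1044, γ^t·E[r] = 0.042779, running G = -0.230728
t=5: π = [0.1253, 0.1619, 0.1197, 0.2222, 0.2163, 0.1547], E[r] = 0.1034, γ^t·E[r] = 0.033866, running G = -0.196862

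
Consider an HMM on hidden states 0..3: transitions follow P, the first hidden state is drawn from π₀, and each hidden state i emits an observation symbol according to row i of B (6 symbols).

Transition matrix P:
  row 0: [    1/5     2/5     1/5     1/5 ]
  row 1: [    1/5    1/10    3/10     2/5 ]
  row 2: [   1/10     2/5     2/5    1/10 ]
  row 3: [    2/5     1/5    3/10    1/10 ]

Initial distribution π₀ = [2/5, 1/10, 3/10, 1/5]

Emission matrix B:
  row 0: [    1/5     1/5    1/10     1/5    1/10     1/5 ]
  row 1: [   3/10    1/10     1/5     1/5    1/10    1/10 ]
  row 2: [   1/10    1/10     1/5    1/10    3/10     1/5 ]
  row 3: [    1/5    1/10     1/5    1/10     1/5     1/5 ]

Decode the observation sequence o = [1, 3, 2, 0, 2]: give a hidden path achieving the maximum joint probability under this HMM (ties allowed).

t=0: δ = [8.000e-02, 1.000e-02, 3.000e-02, 2.000e-02]  (obs o_0=1)
t=1: δ = [3.200e-03, 6.400e-03, 1.600e-03, 1.600e-03]  ψ = [0, 0, 0, 0]  (obs o_1=3)
t=2: δ = [1.280e-04, 2.560e-04, 3.840e-04, 5.120e-04]  ψ = [1, 0, 1, 1]  (obs o_2=2)
t=3: δ = [4.096e-05, 4.608e-05, 1.536e-05, 2.048e-05]  ψ = [3, 2, 2, 1]  (obs o_3=0)
t=4: δ = [9.216e-07, 3.277e-06, 2.765e-06, 3.686e-06]  ψ = [1, 0, 1, 1]  (obs o_4=2)
backtrack: best end state = 3; path = [0, 1, 2, 1, 3]

path = [0, 1, 2, 1, 3]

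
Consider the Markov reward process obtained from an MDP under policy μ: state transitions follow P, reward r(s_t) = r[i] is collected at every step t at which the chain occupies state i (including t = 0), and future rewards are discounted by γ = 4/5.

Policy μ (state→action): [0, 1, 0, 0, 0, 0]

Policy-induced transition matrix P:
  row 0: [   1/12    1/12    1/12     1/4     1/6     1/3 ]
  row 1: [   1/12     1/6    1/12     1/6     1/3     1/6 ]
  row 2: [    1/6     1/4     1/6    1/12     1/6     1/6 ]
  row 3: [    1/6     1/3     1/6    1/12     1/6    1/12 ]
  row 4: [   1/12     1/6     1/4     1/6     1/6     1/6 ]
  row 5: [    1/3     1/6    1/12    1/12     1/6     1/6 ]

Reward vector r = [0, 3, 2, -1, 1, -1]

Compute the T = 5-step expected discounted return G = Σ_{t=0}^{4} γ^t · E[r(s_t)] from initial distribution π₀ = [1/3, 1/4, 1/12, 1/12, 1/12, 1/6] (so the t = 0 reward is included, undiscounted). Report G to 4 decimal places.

t=0: π = [0.3333, 0.2500, 0.0833, 0.0833, 0.0833, 0.1667], E[r] = 0.7500, γ^t·E[r] = 0.750000, running G = 0.750000
t=1: π = [0.1389, 0.1597, 0.1111, 0.1667, 0.2083, 0.2153], E[r] = 0.5278, γ^t·E[r] = 0.422222, running G = 1.172222
t=2: π = [0.1603, 0.1921, 0.1412, 0.1372, 0.1933, 0.1759], E[r] = 0.7390, γ^t·E[r] = 0.472963, running G = 1.645185
t=3: π = [0.1505, 0.1879, 0.1387, 0.1422, 0.1987, 0.1820], E[r] = 0.7159, γ^t·E[r] = 0.366519, running G = 2.011704
t=4: π = [0.1522, 0.1894, 0.1399, 0.1406, 0.1980, 0.1799], E[r] = 0.7253, γ^t·E[r] = 0.297085, running G = 2.308788

G = 2.3088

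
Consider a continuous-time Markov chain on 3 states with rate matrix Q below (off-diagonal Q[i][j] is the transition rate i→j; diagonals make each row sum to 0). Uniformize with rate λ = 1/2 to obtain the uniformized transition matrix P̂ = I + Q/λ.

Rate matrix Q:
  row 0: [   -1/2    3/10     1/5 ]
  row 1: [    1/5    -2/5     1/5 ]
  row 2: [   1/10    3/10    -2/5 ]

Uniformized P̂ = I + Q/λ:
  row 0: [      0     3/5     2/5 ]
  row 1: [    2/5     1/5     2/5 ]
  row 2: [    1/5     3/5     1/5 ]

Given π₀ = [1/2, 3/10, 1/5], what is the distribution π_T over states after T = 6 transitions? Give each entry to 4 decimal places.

π = [0.2386, 0.4280, 0.3333]

t=0: π = [0.5000, 0.3000, 0.2000]
t=1: π = [0.1600, 0.4800, 0.3600]
t=2: π = [0.2640, 0.4080, 0.3280]
t=3: π = [0.2288, 0.4368, 0.3344]
t=4: π = [0.2416, 0.4253, 0.3331]
t=5: π = [0.2367, 0.4299, 0.3334]
t=6: π = [0.2386, 0.4280, 0.3333]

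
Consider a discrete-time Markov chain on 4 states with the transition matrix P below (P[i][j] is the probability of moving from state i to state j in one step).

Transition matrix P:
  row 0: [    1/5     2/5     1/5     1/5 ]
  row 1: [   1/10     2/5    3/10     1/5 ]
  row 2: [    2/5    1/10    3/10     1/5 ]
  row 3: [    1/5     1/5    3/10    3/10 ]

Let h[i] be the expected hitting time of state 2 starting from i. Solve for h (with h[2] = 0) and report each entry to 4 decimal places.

First-step conditioning: h[2] = 0; for i ≠ 2, h[i] = 1 + Σ_k P[i][k]·h[k].
  h[0] = 1 + 1/5·h[0] + 2/5·h[1] + 1/5·h[3]
  h[1] = 1 + 1/10·h[0] + 2/5·h[1] + 1/5·h[3]
  h[3] = 1 + 1/5·h[0] + 1/5·h[1] + 3/10·h[3]
Solving the 3×3 linear system over states ≠ 2 gives exactly h = [225/58, 405/116, 0, 205/58] (h[2] = 0 is the target).

h = [3.8793, 3.4914, 0.0000, 3.5345]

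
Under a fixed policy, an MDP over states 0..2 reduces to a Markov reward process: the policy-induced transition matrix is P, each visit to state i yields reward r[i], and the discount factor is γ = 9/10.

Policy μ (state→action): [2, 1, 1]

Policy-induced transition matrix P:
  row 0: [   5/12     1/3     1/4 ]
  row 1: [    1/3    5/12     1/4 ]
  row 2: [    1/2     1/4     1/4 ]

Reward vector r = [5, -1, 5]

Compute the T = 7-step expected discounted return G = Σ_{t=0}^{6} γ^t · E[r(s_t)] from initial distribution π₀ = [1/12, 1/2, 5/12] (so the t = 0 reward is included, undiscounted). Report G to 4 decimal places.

t=0: π = [0.0833, 0.5000, 0.4167], E[r] = 2.0000, γ^t·E[r] = 2.000000, running G = 2.000000
t=1: π = [0.4097, 0.3403, 0.2500], E[r] = 2.9583, γ^t·E[r] = 2.662500, running G = 4.662500
t=2: π = [0.4091, 0.3409, 0.2500], E[r] = 2.9549, γ^t·E[r] = 2.393438, running G = 7.055938
t=3: π = [0.4091, 0.3409, 0.2500], E[r] = 2.9546, γ^t·E[r] = 2.153883, running G = 9.209820
t=4: π = [0.4091, 0.3409, 0.2500], E[r] = 2.9545, γ^t·E[r] = 1.938479, running G = 11.148299
t=5: π = [0.4091, 0.3409, 0.2500], E[r] = 2.9545, γ^t·E[r] = 1.744630, running G = 12.892929
t=6: π = [0.4091, 0.3409, 0.2500], E[r] = 2.9545, γ^t·E[r] = 1.570167, running G = 14.463095

G = 14.4631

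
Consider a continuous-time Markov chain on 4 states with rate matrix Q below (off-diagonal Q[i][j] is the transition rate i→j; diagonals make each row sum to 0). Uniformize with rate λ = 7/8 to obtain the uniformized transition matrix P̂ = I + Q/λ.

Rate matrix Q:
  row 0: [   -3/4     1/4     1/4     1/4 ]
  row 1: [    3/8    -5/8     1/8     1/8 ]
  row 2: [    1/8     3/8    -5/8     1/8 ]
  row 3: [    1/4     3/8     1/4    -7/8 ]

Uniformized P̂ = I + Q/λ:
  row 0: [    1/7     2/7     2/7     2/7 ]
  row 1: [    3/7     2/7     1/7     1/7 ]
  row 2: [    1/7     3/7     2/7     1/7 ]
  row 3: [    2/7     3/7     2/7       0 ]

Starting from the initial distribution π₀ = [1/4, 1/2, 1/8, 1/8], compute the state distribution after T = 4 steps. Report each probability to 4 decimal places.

π = [0.2633, 0.3419, 0.2367, 0.1581]

t=0: π = [0.2500, 0.5000, 0.1250, 0.1250]
t=1: π = [0.3036, 0.3214, 0.2143, 0.1607]
t=2: π = [0.2577, 0.3393, 0.2398, 0.1633]
t=3: π = [0.2631, 0.3433, 0.2372, 0.1563]
t=4: π = [0.2633, 0.3419, 0.2367, 0.1581]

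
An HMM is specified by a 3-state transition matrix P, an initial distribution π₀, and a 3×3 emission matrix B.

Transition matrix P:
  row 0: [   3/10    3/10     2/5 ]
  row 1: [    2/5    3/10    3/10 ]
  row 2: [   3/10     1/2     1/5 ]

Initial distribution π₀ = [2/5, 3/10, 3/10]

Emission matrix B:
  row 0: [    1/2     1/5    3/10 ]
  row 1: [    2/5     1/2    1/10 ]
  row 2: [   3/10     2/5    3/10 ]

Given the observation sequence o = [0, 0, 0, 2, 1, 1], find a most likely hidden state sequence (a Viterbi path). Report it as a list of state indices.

path = [0, 2, 1, 0, 2, 1]

t=0: δ = [2.000e-01, 1.200e-01, 9.000e-02]  (obs o_0=0)
t=1: δ = [3.000e-02, 2.400e-02, 2.400e-02]  ψ = [0, 0, 0]  (obs o_1=0)
t=2: δ = [4.800e-03, 4.800e-03, 3.600e-03]  ψ = [1, 2, 0]  (obs o_2=0)
t=3: δ = [5.760e-04, 1.800e-04, 5.760e-04]  ψ = [1, 2, 0]  (obs o_3=2)
t=4: δ = [3.456e-05, 1.440e-04, 9.216e-05]  ψ = [0, 2, 0]  (obs o_4=1)
t=5: δ = [1.152e-05, 2.304e-05, 1.728e-05]  ψ = [1, 2, 1]  (obs o_5=1)
backtrack: best end state = 1; path = [0, 2, 1, 0, 2, 1]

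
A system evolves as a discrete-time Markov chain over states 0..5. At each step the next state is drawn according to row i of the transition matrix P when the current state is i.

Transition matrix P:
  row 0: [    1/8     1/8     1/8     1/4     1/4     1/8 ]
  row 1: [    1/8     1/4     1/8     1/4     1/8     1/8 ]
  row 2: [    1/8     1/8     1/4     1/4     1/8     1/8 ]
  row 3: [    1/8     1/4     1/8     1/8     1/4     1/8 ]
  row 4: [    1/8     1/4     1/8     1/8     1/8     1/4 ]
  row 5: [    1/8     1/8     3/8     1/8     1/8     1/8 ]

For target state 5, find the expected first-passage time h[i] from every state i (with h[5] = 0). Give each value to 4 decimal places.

First-step conditioning: h[5] = 0; for i ≠ 5, h[i] = 1 + Σ_k P[i][k]·h[k].
  h[0] = 1 + 1/8·h[0] + 1/8·h[1] + 1/8·h[2] + 1/4·h[3] + 1/4·h[4]
  h[1] = 1 + 1/8·h[0] + 1/4·h[1] + 1/8·h[2] + 1/4·h[3] + 1/8·h[4]
  h[2] = 1 + 1/8·h[0] + 1/8·h[1] + 1/4·h[2] + 1/4·h[3] + 1/8·h[4]
  h[3] = 1 + 1/8·h[0] + 1/4·h[1] + 1/8·h[2] + 1/8·h[3] + 1/4·h[4]
  h[4] = 1 + 1/8·h[0] + 1/4·h[1] + 1/8·h[2] + 1/8·h[3] + 1/8·h[4]
Solving the 5×5 linear system over states ≠ 5 gives exactly h = [4600/681, 4672/681, 4672/681, 1536/227, 4096/681, 0] (h[5] = 0 is the target).

h = [6.7548, 6.8605, 6.8605, 6.7665, 6.0147, 0.0000]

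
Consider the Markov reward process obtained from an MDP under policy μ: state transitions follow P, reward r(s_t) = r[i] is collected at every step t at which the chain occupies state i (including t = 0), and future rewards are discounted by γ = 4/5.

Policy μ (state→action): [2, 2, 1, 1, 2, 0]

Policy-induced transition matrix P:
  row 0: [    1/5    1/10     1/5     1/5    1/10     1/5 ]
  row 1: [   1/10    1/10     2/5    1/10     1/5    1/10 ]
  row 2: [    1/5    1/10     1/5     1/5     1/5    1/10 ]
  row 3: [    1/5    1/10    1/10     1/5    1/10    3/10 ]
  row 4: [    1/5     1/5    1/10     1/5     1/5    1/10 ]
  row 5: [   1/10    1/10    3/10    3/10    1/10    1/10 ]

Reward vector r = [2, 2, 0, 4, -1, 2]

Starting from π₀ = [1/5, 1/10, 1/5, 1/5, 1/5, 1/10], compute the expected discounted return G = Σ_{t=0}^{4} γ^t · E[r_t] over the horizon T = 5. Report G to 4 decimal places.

G = 5.0935

t=0: π = [0.2000, 0.1000, 0.2000, 0.2000, 0.2000, 0.1000], E[r] = 1.4000, γ^t·E[r] = 1.400000, running G = 1.400000
t=1: π = [0.1800, 0.1200, 0.1900, 0.2000, 0.1500, 0.1600], E[r] = 1.5700, γ^t·E[r] = 1.256000, running G = 2.656000
t=2: π = [0.1720, 0.1150, 0.2050, 0.2040, 0.1460, 0.1580], E[r] = 1.5600, γ^t·E[r] = 0.998400, running G = 3.654400
t=3: π = [0.1727, 0.1146, 0.2038, 0.2043, 0.1466, 0.1580], E[r] = 1.5612, γ^t·E[r] = 0.799334, running G = 4.453734
t=4: π = [0.1727, 0.1147, 0.2036, 0.2043, 0.1465, 0.1581], E[r] = 1.5619, γ^t·E[r] = 0.639762, running G = 5.093497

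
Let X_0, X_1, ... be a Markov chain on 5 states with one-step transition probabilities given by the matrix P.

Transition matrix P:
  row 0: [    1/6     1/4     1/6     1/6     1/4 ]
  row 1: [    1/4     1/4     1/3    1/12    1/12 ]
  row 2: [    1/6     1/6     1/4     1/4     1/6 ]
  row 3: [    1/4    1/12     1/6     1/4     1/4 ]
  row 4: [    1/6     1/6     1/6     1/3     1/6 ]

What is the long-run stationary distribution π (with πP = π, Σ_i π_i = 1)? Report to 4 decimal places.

π = [0.1999, 0.1801, 0.2146, 0.2189, 0.1866]

Balance equations π_j = Σ_i π_i·P[i][j]:
  π_0 = 1/6·π_0 + 1/4·π_1 + 1/6·π_2 + 1/4·π_3 + 1/6·π_4
  π_1 = 1/4·π_0 + 1/4·π_1 + 1/6·π_2 + 1/12·π_3 + 1/6·π_4
  π_2 = 1/6·π_0 + 1/3·π_1 + 1/4·π_2 + 1/6·π_3 + 1/6·π_4
  π_3 = 1/6·π_0 + 1/12·π_1 + 1/4·π_2 + 1/4·π_3 + 1/3·π_4
  normalize: π_0 + π_1 + π_2 + π_3 + π_4 = 1
Solving the linear system gives exactly π = [464/2321, 38/211, 498/2321, 508/2321, 433/2321].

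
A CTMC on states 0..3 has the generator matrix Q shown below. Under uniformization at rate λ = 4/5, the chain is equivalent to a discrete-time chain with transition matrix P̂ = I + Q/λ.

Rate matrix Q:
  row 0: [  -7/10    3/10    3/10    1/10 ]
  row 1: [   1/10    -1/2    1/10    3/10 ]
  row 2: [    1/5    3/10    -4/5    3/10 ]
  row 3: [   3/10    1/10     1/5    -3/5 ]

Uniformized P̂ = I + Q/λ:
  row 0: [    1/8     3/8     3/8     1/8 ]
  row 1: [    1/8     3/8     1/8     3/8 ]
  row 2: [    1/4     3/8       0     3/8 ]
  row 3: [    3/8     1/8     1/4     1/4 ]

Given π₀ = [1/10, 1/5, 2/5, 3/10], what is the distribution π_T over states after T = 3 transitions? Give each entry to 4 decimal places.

t=0: π = [0.1000, 0.2000, 0.4000, 0.3000]
t=1: π = [0.2500, 0.3000, 0.1375, 0.3125]
t=2: π = [0.2203, 0.2969, 0.2094, 0.2734]
t=3: π = [0.2195, 0.3066, 0.1881, 0.2857]

π = [0.2195, 0.3066, 0.1881, 0.2857]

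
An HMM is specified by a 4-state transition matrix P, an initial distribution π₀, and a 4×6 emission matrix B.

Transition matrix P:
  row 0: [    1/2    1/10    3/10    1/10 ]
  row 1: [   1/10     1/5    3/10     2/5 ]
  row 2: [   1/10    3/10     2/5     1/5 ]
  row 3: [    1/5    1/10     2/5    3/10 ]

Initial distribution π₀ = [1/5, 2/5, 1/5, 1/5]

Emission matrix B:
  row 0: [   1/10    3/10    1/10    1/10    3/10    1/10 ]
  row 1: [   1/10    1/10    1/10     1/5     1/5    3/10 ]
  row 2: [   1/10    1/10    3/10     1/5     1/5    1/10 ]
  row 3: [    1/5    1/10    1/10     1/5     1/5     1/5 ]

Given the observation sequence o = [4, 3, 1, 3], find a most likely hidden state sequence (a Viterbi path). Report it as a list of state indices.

path = [0, 0, 0, 2]

t=0: δ = [6.000e-02, 8.000e-02, 4.000e-02, 4.000e-02]  (obs o_0=4)
t=1: δ = [3.000e-03, 3.200e-03, 4.800e-03, 6.400e-03]  ψ = [0, 1, 1, 1]  (obs o_1=3)
t=2: δ = [4.500e-04, 1.440e-04, 2.560e-04, 1.920e-04]  ψ = [0, 2, 3, 3]  (obs o_2=1)
t=3: δ = [2.250e-05, 1.536e-05, 2.700e-05, 1.152e-05]  ψ = [0, 2, 0, 1]  (obs o_3=3)
backtrack: best end state = 2; path = [0, 0, 0, 2]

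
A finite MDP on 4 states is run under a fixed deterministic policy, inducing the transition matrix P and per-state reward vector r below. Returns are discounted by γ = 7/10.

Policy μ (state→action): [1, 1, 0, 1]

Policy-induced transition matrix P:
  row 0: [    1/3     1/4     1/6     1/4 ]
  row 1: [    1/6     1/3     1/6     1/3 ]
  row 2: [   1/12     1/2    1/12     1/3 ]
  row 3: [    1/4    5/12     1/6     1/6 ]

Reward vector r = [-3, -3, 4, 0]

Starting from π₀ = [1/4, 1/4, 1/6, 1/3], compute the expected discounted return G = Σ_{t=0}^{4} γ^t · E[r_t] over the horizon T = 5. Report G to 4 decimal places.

G = -2.8356

t=0: π = [0.2500, 0.2500, 0.1667, 0.3333], E[r] = -0.8333, γ^t·E[r] = -0.833333, running G = -0.833333
t=1: π = [0.2222, 0.3681, 0.1528, 0.2569], E[r] = -1.1597, γ^t·E[r] = -0.811806, running G = -1.645139
t=2: π = [0.2124, 0.3617, 0.1539, 0.2720], E[r] = -1.1065, γ^t·E[r] = -0.542176, running G = -2.187315
t=3: π = [0.2119, 0.3640, 0.1538, 0.2703], E[r] = -1.1122, γ^t·E[r] = -0.381492, running G = -2.568806
t=4: π = [0.2117, 0.3638, 0.1538, 0.2706], E[r] = -1.1112, γ^t·E[r] = -0.266799, running G = -2.835605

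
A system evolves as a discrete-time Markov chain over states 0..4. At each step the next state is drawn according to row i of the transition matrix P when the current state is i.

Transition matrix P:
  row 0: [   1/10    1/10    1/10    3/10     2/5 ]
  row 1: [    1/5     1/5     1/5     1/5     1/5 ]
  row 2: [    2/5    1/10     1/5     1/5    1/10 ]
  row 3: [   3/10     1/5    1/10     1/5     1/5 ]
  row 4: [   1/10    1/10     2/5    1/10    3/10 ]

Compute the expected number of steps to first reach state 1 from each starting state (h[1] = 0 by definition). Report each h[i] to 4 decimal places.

First-step conditioning: h[1] = 0; for i ≠ 1, h[i] = 1 + Σ_k P[i][k]·h[k].
  h[0] = 1 + 1/10·h[0] + 1/10·h[2] + 3/10·h[3] + 2/5·h[4]
  h[2] = 1 + 2/5·h[0] + 1/5·h[2] + 1/5·h[3] + 1/10·h[4]
  h[3] = 1 + 3/10·h[0] + 1/10·h[2] + 1/5·h[3] + 1/5·h[4]
  h[4] = 1 + 1/10·h[0] + 2/5·h[2] + 1/10·h[3] + 3/10·h[4]
Solving the 4×4 linear system over states ≠ 1 gives exactly h = [11460/1381, 0, 11510/1381, 10380/1381, 11670/1381] (h[1] = 0 is the target).

h = [8.2983, 0.0000, 8.3345, 7.5163, 8.4504]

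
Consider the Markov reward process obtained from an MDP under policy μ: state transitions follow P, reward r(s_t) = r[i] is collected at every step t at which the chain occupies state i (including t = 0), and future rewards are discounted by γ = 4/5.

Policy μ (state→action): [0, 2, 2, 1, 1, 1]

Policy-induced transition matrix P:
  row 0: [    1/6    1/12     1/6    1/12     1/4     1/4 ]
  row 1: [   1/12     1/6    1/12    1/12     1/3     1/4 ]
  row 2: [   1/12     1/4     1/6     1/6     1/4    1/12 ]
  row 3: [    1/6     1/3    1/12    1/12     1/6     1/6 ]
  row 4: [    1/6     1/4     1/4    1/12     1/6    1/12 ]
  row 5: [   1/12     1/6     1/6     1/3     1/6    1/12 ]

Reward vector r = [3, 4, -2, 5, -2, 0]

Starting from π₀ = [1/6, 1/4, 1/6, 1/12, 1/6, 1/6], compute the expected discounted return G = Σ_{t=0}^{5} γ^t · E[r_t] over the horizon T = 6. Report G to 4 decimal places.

G = 4.2163

t=0: π = [0.1667, 0.2500, 0.1667, 0.0833, 0.1667, 0.1667], E[r] = 1.2500, γ^t·E[r] = 1.250000, running G = 1.250000
t=1: π = [0.1181, 0.1944, 0.1528, 0.1389, 0.2361, 0.1597], E[r] = 1.0486, γ^t·E[r] = 0.838889, running G = 2.088889
t=2: π = [0.1244, 0.2124, 0.1586, 0.1360, 0.2216, 0.1470], E[r] = 1.1424, γ^t·E[r] = 0.731111, running G = 2.820000
t=3: π = [0.1235, 0.2106, 0.1561, 0.1333, 0.2256, 0.1508], E[r] = 1.1161, γ^t·E[r] = 0.571432, running G = 3.391432
t=4: π = [0.1235, 0.2104, 0.1568, 0.1340, 0.2251, 0.1501], E[r] = 1.1187, γ^t·E[r] = 0.458206, running G = 3.849638
t=5: π = [0.1236, 0.2105, 0.1567, 0.1339, 0.2251, 0.1502], E[r] = 1.1188, γ^t·E[r] = 0.366624, running G = 4.216262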